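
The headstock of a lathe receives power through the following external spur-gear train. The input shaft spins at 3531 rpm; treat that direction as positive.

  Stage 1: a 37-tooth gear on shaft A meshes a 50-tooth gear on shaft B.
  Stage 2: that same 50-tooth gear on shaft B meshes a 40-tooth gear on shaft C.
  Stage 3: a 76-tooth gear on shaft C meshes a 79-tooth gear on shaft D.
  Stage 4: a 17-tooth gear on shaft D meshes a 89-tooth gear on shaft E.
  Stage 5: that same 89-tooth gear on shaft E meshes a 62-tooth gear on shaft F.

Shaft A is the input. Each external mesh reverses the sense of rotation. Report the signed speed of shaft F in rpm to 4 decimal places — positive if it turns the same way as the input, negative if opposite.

Stage 1 [37T→50T]: ω = 3531.0000×37/50 = 2612.9400 rpm, dir flips to −; running = −2612.9400
Stage 2 [50T→40T]: ω = 2612.9400×50/40 = 3266.1750 rpm, dir flips to +; running = +3266.1750
Stage 3 [76T→79T]: ω = 3266.1750×76/79 = 3142.1430 rpm, dir flips to −; running = −3142.1430
Stage 4 [17T→89T]: ω = 3142.1430×17/89 = 600.1846 rpm, dir flips to +; running = +600.1846
Stage 5 [89T→62T]: ω = 600.1846×89/62 = 861.5553 rpm, dir flips to −; running = −861.5553

-861.5553 rpm (opposite to input, |ω| = 861.5553 rpm)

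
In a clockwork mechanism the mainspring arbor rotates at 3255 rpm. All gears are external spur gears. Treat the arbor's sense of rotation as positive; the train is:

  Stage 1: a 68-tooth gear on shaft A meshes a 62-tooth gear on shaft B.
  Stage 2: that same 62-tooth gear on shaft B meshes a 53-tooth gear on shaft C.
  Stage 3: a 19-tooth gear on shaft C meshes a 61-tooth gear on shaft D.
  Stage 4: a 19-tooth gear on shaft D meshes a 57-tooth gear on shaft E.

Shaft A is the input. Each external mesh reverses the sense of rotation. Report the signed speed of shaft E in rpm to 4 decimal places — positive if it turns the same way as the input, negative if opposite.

Stage 1 [68T→62T]: ω = 3255.0000×68/62 = 3570.0000 rpm, dir flips to −; running = −3570.0000
Stage 2 [62T→53T]: ω = 3570.0000×62/53 = 4176.2264 rpm, dir flips to +; running = +4176.2264
Stage 3 [19T→61T]: ω = 4176.2264×19/61 = 1300.7918 rpm, dir flips to −; running = −1300.7918
Stage 4 [19T→57T]: ω = 1300.7918×19/57 = 433.5973 rpm, dir flips to +; running = +433.5973

+433.5973 rpm (same as input, |ω| = 433.5973 rpm)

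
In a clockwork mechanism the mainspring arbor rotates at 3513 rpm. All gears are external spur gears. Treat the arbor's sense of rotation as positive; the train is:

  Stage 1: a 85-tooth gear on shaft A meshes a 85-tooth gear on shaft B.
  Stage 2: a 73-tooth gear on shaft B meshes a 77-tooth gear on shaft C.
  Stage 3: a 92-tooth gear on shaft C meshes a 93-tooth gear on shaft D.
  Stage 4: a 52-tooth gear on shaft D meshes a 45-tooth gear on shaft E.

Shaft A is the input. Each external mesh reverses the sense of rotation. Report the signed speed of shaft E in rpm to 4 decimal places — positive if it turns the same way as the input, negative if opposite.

+3807.2026 rpm (same as input, |ω| = 3807.2026 rpm)

Stage 1 [85T→85T]: ω = 3513.0000×85/85 = 3513.0000 rpm, dir flips to −; running = −3513.0000
Stage 2 [73T→77T]: ω = 3513.0000×73/77 = 3330.5065 rpm, dir flips to +; running = +3330.5065
Stage 3 [92T→93T]: ω = 3330.5065×92/93 = 3294.6946 rpm, dir flips to −; running = −3294.6946
Stage 4 [52T→45T]: ω = 3294.6946×52/45 = 3807.2026 rpm, dir flips to +; running = +3807.2026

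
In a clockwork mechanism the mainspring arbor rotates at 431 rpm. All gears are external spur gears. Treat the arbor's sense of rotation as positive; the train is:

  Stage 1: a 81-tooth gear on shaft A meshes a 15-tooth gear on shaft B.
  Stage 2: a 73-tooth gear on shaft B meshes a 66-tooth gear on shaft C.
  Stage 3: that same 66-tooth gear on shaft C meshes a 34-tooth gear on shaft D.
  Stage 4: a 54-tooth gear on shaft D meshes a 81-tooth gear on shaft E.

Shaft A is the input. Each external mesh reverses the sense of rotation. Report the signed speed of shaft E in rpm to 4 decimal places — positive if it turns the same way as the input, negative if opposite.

Stage 1 [81T→15T]: ω = 431.0000×81/15 = 2327.4000 rpm, dir flips to −; running = −2327.4000
Stage 2 [73T→66T]: ω = 2327.4000×73/66 = 2574.2455 rpm, dir flips to +; running = +2574.2455
Stage 3 [66T→34T]: ω = 2574.2455×66/34 = 4997.0647 rpm, dir flips to −; running = −4997.0647
Stage 4 [54T→81T]: ω = 4997.0647×54/81 = 3331.3765 rpm, dir flips to +; running = +3331.3765

+3331.3765 rpm (same as input, |ω| = 3331.3765 rpm)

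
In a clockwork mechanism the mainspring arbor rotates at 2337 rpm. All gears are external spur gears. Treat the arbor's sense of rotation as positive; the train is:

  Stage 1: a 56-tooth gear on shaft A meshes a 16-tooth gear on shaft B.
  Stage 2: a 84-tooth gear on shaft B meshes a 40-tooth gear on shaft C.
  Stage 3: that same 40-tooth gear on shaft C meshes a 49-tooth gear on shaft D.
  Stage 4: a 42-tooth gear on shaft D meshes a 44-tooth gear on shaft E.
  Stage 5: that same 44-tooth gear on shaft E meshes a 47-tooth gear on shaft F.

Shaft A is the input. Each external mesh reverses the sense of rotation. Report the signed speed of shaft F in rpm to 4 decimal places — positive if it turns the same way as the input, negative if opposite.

Stage 1 [56T→16T]: ω = 2337.0000×56/16 = 8179.5000 rpm, dir flips to −; running = −8179.5000
Stage 2 [84T→40T]: ω = 8179.5000×84/40 = 17176.9500 rpm, dir flips to +; running = +17176.9500
Stage 3 [40T→49T]: ω = 17176.9500×40/49 = 14022.0000 rpm, dir flips to −; running = −14022.0000
Stage 4 [42T→44T]: ω = 14022.0000×42/44 = 13384.6364 rpm, dir flips to +; running = +13384.6364
Stage 5 [44T→47T]: ω = 13384.6364×44/47 = 12530.2979 rpm, dir flips to −; running = −12530.2979

-12530.2979 rpm (opposite to input, |ω| = 12530.2979 rpm)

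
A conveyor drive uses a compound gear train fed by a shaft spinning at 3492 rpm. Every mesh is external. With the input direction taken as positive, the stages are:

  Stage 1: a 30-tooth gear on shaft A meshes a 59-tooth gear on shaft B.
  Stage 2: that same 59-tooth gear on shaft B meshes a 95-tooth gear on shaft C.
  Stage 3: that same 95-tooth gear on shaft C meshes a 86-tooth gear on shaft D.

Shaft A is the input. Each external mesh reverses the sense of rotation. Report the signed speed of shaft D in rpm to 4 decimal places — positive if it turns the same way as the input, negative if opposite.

Stage 1 [30T→59T]: ω = 3492.0000×30/59 = 1775.5932 rpm, dir flips to −; running = −1775.5932
Stage 2 [59T→95T]: ω = 1775.5932×59/95 = 1102.7368 rpm, dir flips to +; running = +1102.7368
Stage 3 [95T→86T]: ω = 1102.7368×95/86 = 1218.1395 rpm, dir flips to −; running = −1218.1395

-1218.1395 rpm (opposite to input, |ω| = 1218.1395 rpm)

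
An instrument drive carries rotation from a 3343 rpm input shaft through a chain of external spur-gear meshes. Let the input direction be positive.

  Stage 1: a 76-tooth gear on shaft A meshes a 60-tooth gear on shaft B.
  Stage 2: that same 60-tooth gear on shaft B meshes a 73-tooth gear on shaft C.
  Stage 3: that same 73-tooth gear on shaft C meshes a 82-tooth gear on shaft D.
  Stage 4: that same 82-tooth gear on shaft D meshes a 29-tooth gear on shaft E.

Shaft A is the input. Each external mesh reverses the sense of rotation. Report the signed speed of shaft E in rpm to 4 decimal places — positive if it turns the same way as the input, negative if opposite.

Stage 1 [76T→60T]: ω = 3343.0000×76/60 = 4234.4667 rpm, dir flips to −; running = −4234.4667
Stage 2 [60T→73T]: ω = 4234.4667×60/73 = 3480.3836 rpm, dir flips to +; running = +3480.3836
Stage 3 [73T→82T]: ω = 3480.3836×73/82 = 3098.3902 rpm, dir flips to −; running = −3098.3902
Stage 4 [82T→29T]: ω = 3098.3902×82/29 = 8760.9655 rpm, dir flips to +; running = +8760.9655

+8760.9655 rpm (same as input, |ω| = 8760.9655 rpm)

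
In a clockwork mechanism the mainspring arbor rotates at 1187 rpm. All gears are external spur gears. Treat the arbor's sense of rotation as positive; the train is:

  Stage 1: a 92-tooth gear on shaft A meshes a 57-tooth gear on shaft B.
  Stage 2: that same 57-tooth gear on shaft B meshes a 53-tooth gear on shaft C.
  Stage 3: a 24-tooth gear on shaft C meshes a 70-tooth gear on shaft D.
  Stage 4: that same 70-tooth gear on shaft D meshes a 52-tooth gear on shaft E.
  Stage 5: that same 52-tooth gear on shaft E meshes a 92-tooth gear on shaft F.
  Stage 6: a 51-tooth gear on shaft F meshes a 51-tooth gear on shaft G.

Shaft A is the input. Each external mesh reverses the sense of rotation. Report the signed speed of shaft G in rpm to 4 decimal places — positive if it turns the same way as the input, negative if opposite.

+537.5094 rpm (same as input, |ω| = 537.5094 rpm)

Stage 1 [92T→57T]: ω = 1187.0000×92/57 = 1915.8596 rpm, dir flips to −; running = −1915.8596
Stage 2 [57T→53T]: ω = 1915.8596×57/53 = 2060.4528 rpm, dir flips to +; running = +2060.4528
Stage 3 [24T→70T]: ω = 2060.4528×24/70 = 706.4410 rpm, dir flips to −; running = −706.4410
Stage 4 [70T→52T]: ω = 706.4410×70/52 = 950.9782 rpm, dir flips to +; running = +950.9782
Stage 5 [52T→92T]: ω = 950.9782×52/92 = 537.5094 rpm, dir flips to −; running = −537.5094
Stage 6 [51T→51T]: ω = 537.5094×51/51 = 537.5094 rpm, dir flips to +; running = +537.5094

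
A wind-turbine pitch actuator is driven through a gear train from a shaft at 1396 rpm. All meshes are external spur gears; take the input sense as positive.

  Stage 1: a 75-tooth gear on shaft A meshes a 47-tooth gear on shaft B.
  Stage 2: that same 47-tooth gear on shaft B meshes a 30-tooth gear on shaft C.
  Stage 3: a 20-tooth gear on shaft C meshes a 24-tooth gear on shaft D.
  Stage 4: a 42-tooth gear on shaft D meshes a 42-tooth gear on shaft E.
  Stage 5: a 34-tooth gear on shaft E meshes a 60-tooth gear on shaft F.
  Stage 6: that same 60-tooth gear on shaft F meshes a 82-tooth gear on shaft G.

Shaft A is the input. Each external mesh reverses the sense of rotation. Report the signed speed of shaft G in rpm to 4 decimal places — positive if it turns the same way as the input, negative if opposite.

Stage 1 [75T→47T]: ω = 1396.0000×75/47 = 2227.6596 rpm, dir flips to −; running = −2227.6596
Stage 2 [47T→30T]: ω = 2227.6596×47/30 = 3490.0000 rpm, dir flips to +; running = +3490.0000
Stage 3 [20T→24T]: ω = 3490.0000×20/24 = 2908.3333 rpm, dir flips to −; running = −2908.3333
Stage 4 [42T→42T]: ω = 2908.3333×42/42 = 2908.3333 rpm, dir flips to +; running = +2908.3333
Stage 5 [34T→60T]: ω = 2908.3333×34/60 = 1648.0556 rpm, dir flips to −; running = −1648.0556
Stage 6 [60T→82T]: ω = 1648.0556×60/82 = 1205.8943 rpm, dir flips to +; running = +1205.8943

+1205.8943 rpm (same as input, |ω| = 1205.8943 rpm)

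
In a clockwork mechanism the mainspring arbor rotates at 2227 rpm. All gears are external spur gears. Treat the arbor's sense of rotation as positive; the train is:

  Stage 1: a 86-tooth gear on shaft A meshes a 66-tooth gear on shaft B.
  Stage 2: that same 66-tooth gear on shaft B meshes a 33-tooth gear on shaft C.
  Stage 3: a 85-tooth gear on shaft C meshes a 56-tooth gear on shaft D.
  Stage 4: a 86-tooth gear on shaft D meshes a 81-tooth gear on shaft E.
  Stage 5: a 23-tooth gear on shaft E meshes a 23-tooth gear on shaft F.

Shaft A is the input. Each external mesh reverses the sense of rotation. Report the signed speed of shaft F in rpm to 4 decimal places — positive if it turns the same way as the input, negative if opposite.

-9352.9596 rpm (opposite to input, |ω| = 9352.9596 rpm)

Stage 1 [86T→66T]: ω = 2227.0000×86/66 = 2901.8485 rpm, dir flips to −; running = −2901.8485
Stage 2 [66T→33T]: ω = 2901.8485×66/33 = 5803.6970 rpm, dir flips to +; running = +5803.6970
Stage 3 [85T→56T]: ω = 5803.6970×85/56 = 8809.1829 rpm, dir flips to −; running = −8809.1829
Stage 4 [86T→81T]: ω = 8809.1829×86/81 = 9352.9596 rpm, dir flips to +; running = +9352.9596
Stage 5 [23T→23T]: ω = 9352.9596×23/23 = 9352.9596 rpm, dir flips to −; running = −9352.9596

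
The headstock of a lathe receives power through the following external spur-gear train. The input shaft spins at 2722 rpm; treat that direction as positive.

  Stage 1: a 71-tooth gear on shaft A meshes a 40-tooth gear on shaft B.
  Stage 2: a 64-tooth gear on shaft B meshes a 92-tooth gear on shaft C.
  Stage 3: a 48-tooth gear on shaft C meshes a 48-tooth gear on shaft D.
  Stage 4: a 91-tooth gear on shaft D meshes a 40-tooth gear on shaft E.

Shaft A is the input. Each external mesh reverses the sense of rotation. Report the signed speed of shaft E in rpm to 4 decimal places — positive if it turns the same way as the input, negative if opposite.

+7646.4530 rpm (same as input, |ω| = 7646.4530 rpm)

Stage 1 [71T→40T]: ω = 2722.0000×71/40 = 4831.5500 rpm, dir flips to −; running = −4831.5500
Stage 2 [64T→92T]: ω = 4831.5500×64/92 = 3361.0783 rpm, dir flips to +; running = +3361.0783
Stage 3 [48T→48T]: ω = 3361.0783×48/48 = 3361.0783 rpm, dir flips to −; running = −3361.0783
Stage 4 [91T→40T]: ω = 3361.0783×91/40 = 7646.4530 rpm, dir flips to +; running = +7646.4530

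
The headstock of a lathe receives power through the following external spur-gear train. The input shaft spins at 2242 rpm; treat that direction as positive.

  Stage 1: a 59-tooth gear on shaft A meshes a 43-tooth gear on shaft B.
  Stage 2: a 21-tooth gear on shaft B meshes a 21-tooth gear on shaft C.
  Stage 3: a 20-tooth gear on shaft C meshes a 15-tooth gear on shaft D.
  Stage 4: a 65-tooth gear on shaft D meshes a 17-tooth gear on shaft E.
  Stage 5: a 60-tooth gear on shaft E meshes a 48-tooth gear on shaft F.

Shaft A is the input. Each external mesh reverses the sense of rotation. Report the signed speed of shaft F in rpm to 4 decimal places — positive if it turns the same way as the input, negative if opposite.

-19603.4428 rpm (opposite to input, |ω| = 19603.4428 rpm)

Stage 1 [59T→43T]: ω = 2242.0000×59/43 = 3076.2326 rpm, dir flips to −; running = −3076.2326
Stage 2 [21T→21T]: ω = 3076.2326×21/21 = 3076.2326 rpm, dir flips to +; running = +3076.2326
Stage 3 [20T→15T]: ω = 3076.2326×20/15 = 4101.6434 rpm, dir flips to −; running = −4101.6434
Stage 4 [65T→17T]: ω = 4101.6434×65/17 = 15682.7542 rpm, dir flips to +; running = +15682.7542
Stage 5 [60T→48T]: ω = 15682.7542×60/48 = 19603.4428 rpm, dir flips to −; running = −19603.4428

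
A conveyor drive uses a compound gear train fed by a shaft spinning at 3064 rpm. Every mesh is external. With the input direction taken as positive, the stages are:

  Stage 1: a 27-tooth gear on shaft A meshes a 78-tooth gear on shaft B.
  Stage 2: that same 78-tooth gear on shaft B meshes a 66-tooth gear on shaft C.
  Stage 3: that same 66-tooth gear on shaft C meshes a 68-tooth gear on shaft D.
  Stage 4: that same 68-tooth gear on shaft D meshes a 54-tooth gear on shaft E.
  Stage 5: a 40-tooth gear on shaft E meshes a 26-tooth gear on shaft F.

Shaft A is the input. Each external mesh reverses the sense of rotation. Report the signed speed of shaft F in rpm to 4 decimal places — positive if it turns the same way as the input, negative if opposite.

Stage 1 [27T→78T]: ω = 3064.0000×27/78 = 1060.6154 rpm, dir flips to −; running = −1060.6154
Stage 2 [78T→66T]: ω = 1060.6154×78/66 = 1253.4545 rpm, dir flips to +; running = +1253.4545
Stage 3 [66T→68T]: ω = 1253.4545×66/68 = 1216.5882 rpm, dir flips to −; running = −1216.5882
Stage 4 [68T→54T]: ω = 1216.5882×68/54 = 1532.0000 rpm, dir flips to +; running = +1532.0000
Stage 5 [40T→26T]: ω = 1532.0000×40/26 = 2356.9231 rpm, dir flips to −; running = −2356.9231

-2356.9231 rpm (opposite to input, |ω| = 2356.9231 rpm)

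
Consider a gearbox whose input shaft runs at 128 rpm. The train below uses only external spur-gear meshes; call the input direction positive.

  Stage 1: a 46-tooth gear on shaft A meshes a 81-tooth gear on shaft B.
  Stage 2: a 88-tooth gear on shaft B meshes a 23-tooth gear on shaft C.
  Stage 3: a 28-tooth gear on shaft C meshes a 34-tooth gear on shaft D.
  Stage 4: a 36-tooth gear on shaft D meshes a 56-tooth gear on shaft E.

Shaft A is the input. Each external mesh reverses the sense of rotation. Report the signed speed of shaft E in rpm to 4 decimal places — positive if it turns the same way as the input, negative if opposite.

Stage 1 [46T→81T]: ω = 128.0000×46/81 = 72.6914 rpm, dir flips to −; running = −72.6914
Stage 2 [88T→23T]: ω = 72.6914×88/23 = 278.1235 rpm, dir flips to +; running = +278.1235
Stage 3 [28T→34T]: ω = 278.1235×28/34 = 229.0428 rpm, dir flips to −; running = −229.0428
Stage 4 [36T→56T]: ω = 229.0428×36/56 = 147.2418 rpm, dir flips to +; running = +147.2418

+147.2418 rpm (same as input, |ω| = 147.2418 rpm)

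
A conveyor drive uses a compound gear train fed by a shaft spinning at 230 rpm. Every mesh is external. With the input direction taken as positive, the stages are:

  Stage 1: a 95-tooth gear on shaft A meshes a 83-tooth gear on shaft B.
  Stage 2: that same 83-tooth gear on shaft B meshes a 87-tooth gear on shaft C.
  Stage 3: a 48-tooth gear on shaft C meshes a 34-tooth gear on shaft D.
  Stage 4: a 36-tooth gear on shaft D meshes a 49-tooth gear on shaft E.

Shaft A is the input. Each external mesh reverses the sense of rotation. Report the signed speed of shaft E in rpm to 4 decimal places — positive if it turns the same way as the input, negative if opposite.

+260.4959 rpm (same as input, |ω| = 260.4959 rpm)

Stage 1 [95T→83T]: ω = 230.0000×95/83 = 263.2530 rpm, dir flips to −; running = −263.2530
Stage 2 [83T→87T]: ω = 263.2530×83/87 = 251.1494 rpm, dir flips to +; running = +251.1494
Stage 3 [48T→34T]: ω = 251.1494×48/34 = 354.5639 rpm, dir flips to −; running = −354.5639
Stage 4 [36T→49T]: ω = 354.5639×36/49 = 260.4959 rpm, dir flips to +; running = +260.4959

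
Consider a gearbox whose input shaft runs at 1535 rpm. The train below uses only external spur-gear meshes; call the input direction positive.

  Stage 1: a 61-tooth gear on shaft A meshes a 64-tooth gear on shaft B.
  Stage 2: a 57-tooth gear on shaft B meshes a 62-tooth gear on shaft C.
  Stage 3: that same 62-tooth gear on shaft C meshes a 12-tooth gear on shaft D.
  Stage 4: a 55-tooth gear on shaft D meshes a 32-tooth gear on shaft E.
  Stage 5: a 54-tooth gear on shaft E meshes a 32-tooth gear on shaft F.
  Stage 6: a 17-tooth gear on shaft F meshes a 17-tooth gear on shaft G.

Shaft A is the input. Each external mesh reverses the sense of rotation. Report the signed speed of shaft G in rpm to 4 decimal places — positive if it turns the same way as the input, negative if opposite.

+20156.1853 rpm (same as input, |ω| = 20156.1853 rpm)

Stage 1 [61T→64T]: ω = 1535.0000×61/64 = 1463.0469 rpm, dir flips to −; running = −1463.0469
Stage 2 [57T→62T]: ω = 1463.0469×57/62 = 1345.0592 rpm, dir flips to +; running = +1345.0592
Stage 3 [62T→12T]: ω = 1345.0592×62/12 = 6949.4727 rpm, dir flips to −; running = −6949.4727
Stage 4 [55T→32T]: ω = 6949.4727×55/32 = 11944.4061 rpm, dir flips to +; running = +11944.4061
Stage 5 [54T→32T]: ω = 11944.4061×54/32 = 20156.1853 rpm, dir flips to −; running = −20156.1853
Stage 6 [17T→17T]: ω = 20156.1853×17/17 = 20156.1853 rpm, dir flips to +; running = +20156.1853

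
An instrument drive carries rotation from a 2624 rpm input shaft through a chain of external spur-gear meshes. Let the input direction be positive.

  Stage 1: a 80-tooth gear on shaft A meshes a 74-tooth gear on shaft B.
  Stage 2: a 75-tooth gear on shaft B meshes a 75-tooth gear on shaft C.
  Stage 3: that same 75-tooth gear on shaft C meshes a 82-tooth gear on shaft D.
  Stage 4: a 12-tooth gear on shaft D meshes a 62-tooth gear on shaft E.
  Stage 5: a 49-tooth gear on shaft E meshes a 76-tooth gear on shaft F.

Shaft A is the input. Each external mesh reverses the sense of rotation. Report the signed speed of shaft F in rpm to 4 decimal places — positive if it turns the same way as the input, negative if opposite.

Stage 1 [80T→74T]: ω = 2624.0000×80/74 = 2836.7568 rpm, dir flips to −; running = −2836.7568
Stage 2 [75T→75T]: ω = 2836.7568×75/75 = 2836.7568 rpm, dir flips to +; running = +2836.7568
Stage 3 [75T→82T]: ω = 2836.7568×75/82 = 2594.5946 rpm, dir flips to −; running = −2594.5946
Stage 4 [12T→62T]: ω = 2594.5946×12/62 = 502.1796 rpm, dir flips to +; running = +502.1796
Stage 5 [49T→76T]: ω = 502.1796×49/76 = 323.7737 rpm, dir flips to −; running = −323.7737

-323.7737 rpm (opposite to input, |ω| = 323.7737 rpm)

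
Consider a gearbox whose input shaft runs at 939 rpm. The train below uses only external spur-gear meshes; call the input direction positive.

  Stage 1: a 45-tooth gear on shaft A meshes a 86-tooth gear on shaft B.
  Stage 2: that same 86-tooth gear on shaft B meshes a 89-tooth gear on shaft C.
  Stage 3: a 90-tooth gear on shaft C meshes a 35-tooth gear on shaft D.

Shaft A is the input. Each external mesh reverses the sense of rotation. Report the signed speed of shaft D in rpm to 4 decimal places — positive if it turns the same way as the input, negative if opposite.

-1220.8507 rpm (opposite to input, |ω| = 1220.8507 rpm)

Stage 1 [45T→86T]: ω = 939.0000×45/86 = 491.3372 rpm, dir flips to −; running = −491.3372
Stage 2 [86T→89T]: ω = 491.3372×86/89 = 474.7753 rpm, dir flips to +; running = +474.7753
Stage 3 [90T→35T]: ω = 474.7753×90/35 = 1220.8507 rpm, dir flips to −; running = −1220.8507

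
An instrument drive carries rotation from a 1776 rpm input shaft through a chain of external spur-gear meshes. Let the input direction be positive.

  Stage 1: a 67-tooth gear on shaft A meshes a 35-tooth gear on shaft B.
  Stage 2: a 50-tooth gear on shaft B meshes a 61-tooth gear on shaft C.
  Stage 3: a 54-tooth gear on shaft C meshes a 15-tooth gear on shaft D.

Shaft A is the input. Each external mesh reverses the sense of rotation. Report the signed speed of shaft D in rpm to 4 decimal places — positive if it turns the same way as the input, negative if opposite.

Stage 1 [67T→35T]: ω = 1776.0000×67/35 = 3399.7714 rpm, dir flips to −; running = −3399.7714
Stage 2 [50T→61T]: ω = 3399.7714×50/61 = 2786.6979 rpm, dir flips to +; running = +2786.6979
Stage 3 [54T→15T]: ω = 2786.6979×54/15 = 10032.1124 rpm, dir flips to −; running = −10032.1124

-10032.1124 rpm (opposite to input, |ω| = 10032.1124 rpm)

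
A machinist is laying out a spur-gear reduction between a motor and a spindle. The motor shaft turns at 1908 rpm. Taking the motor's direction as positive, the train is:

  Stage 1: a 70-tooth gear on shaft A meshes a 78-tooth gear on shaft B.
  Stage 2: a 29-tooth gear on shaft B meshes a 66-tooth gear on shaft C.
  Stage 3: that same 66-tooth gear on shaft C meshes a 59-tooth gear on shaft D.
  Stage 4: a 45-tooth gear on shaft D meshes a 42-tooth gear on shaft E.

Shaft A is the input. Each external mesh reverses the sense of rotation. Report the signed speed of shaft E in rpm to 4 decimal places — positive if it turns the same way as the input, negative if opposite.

Stage 1 [70T→78T]: ω = 1908.0000×70/78 = 1712.3077 rpm, dir flips to −; running = −1712.3077
Stage 2 [29T→66T]: ω = 1712.3077×29/66 = 752.3776 rpm, dir flips to +; running = +752.3776
Stage 3 [66T→59T]: ω = 752.3776×66/59 = 841.6428 rpm, dir flips to −; running = −841.6428
Stage 4 [45T→42T]: ω = 841.6428×45/42 = 901.7601 rpm, dir flips to +; running = +901.7601

+901.7601 rpm (same as input, |ω| = 901.7601 rpm)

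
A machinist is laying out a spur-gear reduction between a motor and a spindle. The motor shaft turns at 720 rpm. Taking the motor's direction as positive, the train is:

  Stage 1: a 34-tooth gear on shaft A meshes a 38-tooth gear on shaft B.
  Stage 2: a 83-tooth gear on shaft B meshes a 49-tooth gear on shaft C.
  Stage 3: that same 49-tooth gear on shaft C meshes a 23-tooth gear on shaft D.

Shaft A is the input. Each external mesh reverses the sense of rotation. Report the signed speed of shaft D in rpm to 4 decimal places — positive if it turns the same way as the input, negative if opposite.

-2324.7597 rpm (opposite to input, |ω| = 2324.7597 rpm)

Stage 1 [34T→38T]: ω = 720.0000×34/38 = 644.2105 rpm, dir flips to −; running = −644.2105
Stage 2 [83T→49T]: ω = 644.2105×83/49 = 1091.2137 rpm, dir flips to +; running = +1091.2137
Stage 3 [49T→23T]: ω = 1091.2137×49/23 = 2324.7597 rpm, dir flips to −; running = −2324.7597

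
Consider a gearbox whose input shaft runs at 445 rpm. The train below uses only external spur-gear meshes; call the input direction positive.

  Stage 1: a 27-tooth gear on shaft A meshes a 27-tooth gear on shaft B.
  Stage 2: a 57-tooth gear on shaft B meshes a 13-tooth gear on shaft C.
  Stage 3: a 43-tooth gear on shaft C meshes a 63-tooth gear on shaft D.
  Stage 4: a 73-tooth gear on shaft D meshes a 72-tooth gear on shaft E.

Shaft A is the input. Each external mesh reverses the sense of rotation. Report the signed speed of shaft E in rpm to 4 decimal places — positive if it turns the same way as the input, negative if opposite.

Stage 1 [27T→27T]: ω = 445.0000×27/27 = 445.0000 rpm, dir flips to −; running = −445.0000
Stage 2 [57T→13T]: ω = 445.0000×57/13 = 1951.1538 rpm, dir flips to +; running = +1951.1538
Stage 3 [43T→63T]: ω = 1951.1538×43/63 = 1331.7399 rpm, dir flips to −; running = −1331.7399
Stage 4 [73T→72T]: ω = 1331.7399×73/72 = 1350.2363 rpm, dir flips to +; running = +1350.2363

+1350.2363 rpm (same as input, |ω| = 1350.2363 rpm)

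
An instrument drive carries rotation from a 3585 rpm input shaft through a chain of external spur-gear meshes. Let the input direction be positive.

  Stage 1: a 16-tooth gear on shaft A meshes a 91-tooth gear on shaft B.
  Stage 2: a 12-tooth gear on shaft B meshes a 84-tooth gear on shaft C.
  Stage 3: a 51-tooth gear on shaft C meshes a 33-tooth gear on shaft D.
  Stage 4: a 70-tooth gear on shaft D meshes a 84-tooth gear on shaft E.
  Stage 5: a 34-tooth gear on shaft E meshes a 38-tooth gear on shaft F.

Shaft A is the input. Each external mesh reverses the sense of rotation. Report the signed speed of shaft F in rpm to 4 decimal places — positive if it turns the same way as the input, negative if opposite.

-103.7624 rpm (opposite to input, |ω| = 103.7624 rpm)

Stage 1 [16T→91T]: ω = 3585.0000×16/91 = 630.3297 rpm, dir flips to −; running = −630.3297
Stage 2 [12T→84T]: ω = 630.3297×12/84 = 90.0471 rpm, dir flips to +; running = +90.0471
Stage 3 [51T→33T]: ω = 90.0471×51/33 = 139.1637 rpm, dir flips to −; running = −139.1637
Stage 4 [70T→84T]: ω = 139.1637×70/84 = 115.9697 rpm, dir flips to +; running = +115.9697
Stage 5 [34T→38T]: ω = 115.9697×34/38 = 103.7624 rpm, dir flips to −; running = −103.7624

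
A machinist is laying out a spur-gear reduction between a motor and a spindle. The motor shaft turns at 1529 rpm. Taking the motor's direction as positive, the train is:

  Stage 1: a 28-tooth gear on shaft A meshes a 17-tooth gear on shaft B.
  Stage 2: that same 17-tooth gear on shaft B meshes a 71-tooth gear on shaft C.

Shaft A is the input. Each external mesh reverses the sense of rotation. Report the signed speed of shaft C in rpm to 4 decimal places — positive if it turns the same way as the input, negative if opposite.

+602.9859 rpm (same as input, |ω| = 602.9859 rpm)

Stage 1 [28T→17T]: ω = 1529.0000×28/17 = 2518.3529 rpm, dir flips to −; running = −2518.3529
Stage 2 [17T→71T]: ω = 2518.3529×17/71 = 602.9859 rpm, dir flips to +; running = +602.9859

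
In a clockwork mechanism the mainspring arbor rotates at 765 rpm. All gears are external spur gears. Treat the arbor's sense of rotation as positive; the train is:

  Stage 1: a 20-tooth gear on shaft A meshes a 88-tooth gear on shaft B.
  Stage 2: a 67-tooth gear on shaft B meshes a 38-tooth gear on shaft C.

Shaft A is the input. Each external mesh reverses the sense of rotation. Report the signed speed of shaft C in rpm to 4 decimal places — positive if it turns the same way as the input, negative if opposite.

Stage 1 [20T→88T]: ω = 765.0000×20/88 = 173.8636 rpm, dir flips to −; running = −173.8636
Stage 2 [67T→38T]: ω = 173.8636×67/38 = 306.5490 rpm, dir flips to +; running = +306.5490

+306.5490 rpm (same as input, |ω| = 306.5490 rpm)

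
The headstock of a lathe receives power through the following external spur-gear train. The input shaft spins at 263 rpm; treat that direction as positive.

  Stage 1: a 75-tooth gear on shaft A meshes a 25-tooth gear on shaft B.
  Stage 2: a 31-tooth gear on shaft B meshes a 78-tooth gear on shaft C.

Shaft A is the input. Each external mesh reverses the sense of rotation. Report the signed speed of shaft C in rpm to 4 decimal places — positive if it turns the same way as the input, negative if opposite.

Stage 1 [75T→25T]: ω = 263.0000×75/25 = 789.0000 rpm, dir flips to −; running = −789.0000
Stage 2 [31T→78T]: ω = 789.0000×31/78 = 313.5769 rpm, dir flips to +; running = +313.5769

+313.5769 rpm (same as input, |ω| = 313.5769 rpm)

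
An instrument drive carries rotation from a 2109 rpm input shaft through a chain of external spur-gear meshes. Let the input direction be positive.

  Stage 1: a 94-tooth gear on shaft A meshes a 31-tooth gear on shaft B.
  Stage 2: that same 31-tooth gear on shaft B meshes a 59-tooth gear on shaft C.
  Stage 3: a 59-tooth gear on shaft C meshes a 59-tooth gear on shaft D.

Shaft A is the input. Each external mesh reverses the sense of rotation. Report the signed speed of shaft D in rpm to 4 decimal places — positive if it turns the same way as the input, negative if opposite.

Stage 1 [94T→31T]: ω = 2109.0000×94/31 = 6395.0323 rpm, dir flips to −; running = −6395.0323
Stage 2 [31T→59T]: ω = 6395.0323×31/59 = 3360.1017 rpm, dir flips to +; running = +3360.1017
Stage 3 [59T→59T]: ω = 3360.1017×59/59 = 3360.1017 rpm, dir flips to −; running = −3360.1017

-3360.1017 rpm (opposite to input, |ω| = 3360.1017 rpm)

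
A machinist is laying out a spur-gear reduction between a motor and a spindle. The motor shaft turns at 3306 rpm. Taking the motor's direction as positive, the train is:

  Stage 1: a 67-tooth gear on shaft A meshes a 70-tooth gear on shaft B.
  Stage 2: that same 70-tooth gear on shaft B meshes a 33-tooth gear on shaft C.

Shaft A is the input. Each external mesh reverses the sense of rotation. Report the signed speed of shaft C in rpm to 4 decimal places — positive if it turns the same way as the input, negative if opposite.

Stage 1 [67T→70T]: ω = 3306.0000×67/70 = 3164.3143 rpm, dir flips to −; running = −3164.3143
Stage 2 [70T→33T]: ω = 3164.3143×70/33 = 6712.1818 rpm, dir flips to +; running = +6712.1818

+6712.1818 rpm (same as input, |ω| = 6712.1818 rpm)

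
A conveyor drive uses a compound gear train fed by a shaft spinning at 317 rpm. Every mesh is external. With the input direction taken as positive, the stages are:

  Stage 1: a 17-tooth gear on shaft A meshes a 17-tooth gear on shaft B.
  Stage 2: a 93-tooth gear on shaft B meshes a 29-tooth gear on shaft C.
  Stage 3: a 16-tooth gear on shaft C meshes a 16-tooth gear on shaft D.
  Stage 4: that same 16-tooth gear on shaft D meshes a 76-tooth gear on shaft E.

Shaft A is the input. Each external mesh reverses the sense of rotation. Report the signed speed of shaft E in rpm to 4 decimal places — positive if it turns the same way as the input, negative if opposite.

Stage 1 [17T→17T]: ω = 317.0000×17/17 = 317.0000 rpm, dir flips to −; running = −317.0000
Stage 2 [93T→29T]: ω = 317.0000×93/29 = 1016.5862 rpm, dir flips to +; running = +1016.5862
Stage 3 [16T→16T]: ω = 1016.5862×16/16 = 1016.5862 rpm, dir flips to −; running = −1016.5862
Stage 4 [16T→76T]: ω = 1016.5862×16/76 = 214.0181 rpm, dir flips to +; running = +214.0181

+214.0181 rpm (same as input, |ω| = 214.0181 rpm)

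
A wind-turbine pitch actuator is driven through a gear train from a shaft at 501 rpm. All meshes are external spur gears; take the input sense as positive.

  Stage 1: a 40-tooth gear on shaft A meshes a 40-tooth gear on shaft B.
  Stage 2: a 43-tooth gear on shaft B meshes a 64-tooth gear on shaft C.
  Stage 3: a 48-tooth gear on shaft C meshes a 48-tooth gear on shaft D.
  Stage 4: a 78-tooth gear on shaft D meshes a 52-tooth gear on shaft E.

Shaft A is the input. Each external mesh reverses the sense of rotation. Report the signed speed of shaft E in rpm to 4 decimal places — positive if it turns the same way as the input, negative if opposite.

Stage 1 [40T→40T]: ω = 501.0000×40/40 = 501.0000 rpm, dir flips to −; running = −501.0000
Stage 2 [43T→64T]: ω = 501.0000×43/64 = 336.6094 rpm, dir flips to +; running = +336.6094
Stage 3 [48T→48T]: ω = 336.6094×48/48 = 336.6094 rpm, dir flips to −; running = −336.6094
Stage 4 [78T→52T]: ω = 336.6094×78/52 = 504.9141 rpm, dir flips to +; running = +504.9141

+504.9141 rpm (same as input, |ω| = 504.9141 rpm)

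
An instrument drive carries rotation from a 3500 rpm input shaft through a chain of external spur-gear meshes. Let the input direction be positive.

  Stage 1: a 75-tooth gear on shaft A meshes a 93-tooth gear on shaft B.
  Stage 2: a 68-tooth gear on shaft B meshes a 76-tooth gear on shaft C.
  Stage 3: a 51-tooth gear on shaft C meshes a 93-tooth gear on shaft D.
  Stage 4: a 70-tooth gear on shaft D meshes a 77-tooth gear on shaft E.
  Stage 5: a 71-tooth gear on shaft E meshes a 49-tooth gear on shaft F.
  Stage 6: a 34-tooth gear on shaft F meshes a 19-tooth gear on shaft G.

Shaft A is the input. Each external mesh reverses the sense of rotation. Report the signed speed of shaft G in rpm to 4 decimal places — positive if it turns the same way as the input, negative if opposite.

+3264.5536 rpm (same as input, |ω| = 3264.5536 rpm)

Stage 1 [75T→93T]: ω = 3500.0000×75/93 = 2822.5806 rpm, dir flips to −; running = −2822.5806
Stage 2 [68T→76T]: ω = 2822.5806×68/76 = 2525.4669 rpm, dir flips to +; running = +2525.4669
Stage 3 [51T→93T]: ω = 2525.4669×51/93 = 1384.9335 rpm, dir flips to −; running = −1384.9335
Stage 4 [70T→77T]: ω = 1384.9335×70/77 = 1259.0304 rpm, dir flips to +; running = +1259.0304
Stage 5 [71T→49T]: ω = 1259.0304×71/49 = 1824.3094 rpm, dir flips to −; running = −1824.3094
Stage 6 [34T→19T]: ω = 1824.3094×34/19 = 3264.5536 rpm, dir flips to +; running = +3264.5536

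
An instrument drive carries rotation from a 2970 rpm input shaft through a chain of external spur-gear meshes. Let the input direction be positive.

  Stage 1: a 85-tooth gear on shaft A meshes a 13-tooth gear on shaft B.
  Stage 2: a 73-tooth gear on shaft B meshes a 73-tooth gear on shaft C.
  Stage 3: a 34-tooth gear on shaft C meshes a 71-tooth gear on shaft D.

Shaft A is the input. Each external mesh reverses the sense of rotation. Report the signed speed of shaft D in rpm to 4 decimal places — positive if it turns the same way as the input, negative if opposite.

-9299.3499 rpm (opposite to input, |ω| = 9299.3499 rpm)

Stage 1 [85T→13T]: ω = 2970.0000×85/13 = 19419.2308 rpm, dir flips to −; running = −19419.2308
Stage 2 [73T→73T]: ω = 19419.2308×73/73 = 19419.2308 rpm, dir flips to +; running = +19419.2308
Stage 3 [34T→71T]: ω = 19419.2308×34/71 = 9299.3499 rpm, dir flips to −; running = −9299.3499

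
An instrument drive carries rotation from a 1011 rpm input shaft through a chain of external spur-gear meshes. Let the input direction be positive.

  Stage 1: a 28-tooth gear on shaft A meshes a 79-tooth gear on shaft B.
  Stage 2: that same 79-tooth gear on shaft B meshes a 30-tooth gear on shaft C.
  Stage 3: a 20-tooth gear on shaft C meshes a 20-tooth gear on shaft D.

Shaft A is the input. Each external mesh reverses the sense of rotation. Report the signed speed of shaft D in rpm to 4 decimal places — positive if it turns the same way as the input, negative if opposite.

Stage 1 [28T→79T]: ω = 1011.0000×28/79 = 358.3291 rpm, dir flips to −; running = −358.3291
Stage 2 [79T→30T]: ω = 358.3291×79/30 = 943.6000 rpm, dir flips to +; running = +943.6000
Stage 3 [20T→20T]: ω = 943.6000×20/20 = 943.6000 rpm, dir flips to −; running = −943.6000

-943.6000 rpm (opposite to input, |ω| = 943.6000 rpm)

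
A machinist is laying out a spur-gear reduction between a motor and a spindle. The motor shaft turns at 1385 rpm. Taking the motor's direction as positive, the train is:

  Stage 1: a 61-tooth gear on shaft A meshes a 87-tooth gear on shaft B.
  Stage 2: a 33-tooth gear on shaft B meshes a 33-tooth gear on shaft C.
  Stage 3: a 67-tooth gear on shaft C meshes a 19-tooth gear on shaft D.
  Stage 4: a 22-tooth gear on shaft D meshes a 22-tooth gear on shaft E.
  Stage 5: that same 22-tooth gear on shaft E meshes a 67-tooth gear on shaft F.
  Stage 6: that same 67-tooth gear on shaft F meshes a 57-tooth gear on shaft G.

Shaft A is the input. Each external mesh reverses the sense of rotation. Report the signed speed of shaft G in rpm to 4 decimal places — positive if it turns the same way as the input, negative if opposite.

+1321.6893 rpm (same as input, |ω| = 1321.6893 rpm)

Stage 1 [61T→87T]: ω = 1385.0000×61/87 = 971.0920 rpm, dir flips to −; running = −971.0920
Stage 2 [33T→33T]: ω = 971.0920×33/33 = 971.0920 rpm, dir flips to +; running = +971.0920
Stage 3 [67T→19T]: ω = 971.0920×67/19 = 3424.3769 rpm, dir flips to −; running = −3424.3769
Stage 4 [22T→22T]: ω = 3424.3769×22/22 = 3424.3769 rpm, dir flips to +; running = +3424.3769
Stage 5 [22T→67T]: ω = 3424.3769×22/67 = 1124.4223 rpm, dir flips to −; running = −1124.4223
Stage 6 [67T→57T]: ω = 1124.4223×67/57 = 1321.6893 rpm, dir flips to +; running = +1321.6893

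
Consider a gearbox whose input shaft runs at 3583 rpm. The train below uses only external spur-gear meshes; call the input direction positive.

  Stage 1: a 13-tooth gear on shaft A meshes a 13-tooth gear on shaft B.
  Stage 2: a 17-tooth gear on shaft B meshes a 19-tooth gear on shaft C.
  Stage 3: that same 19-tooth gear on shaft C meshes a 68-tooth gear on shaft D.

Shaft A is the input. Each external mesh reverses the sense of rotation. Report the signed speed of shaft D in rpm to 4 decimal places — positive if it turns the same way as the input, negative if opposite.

-895.7500 rpm (opposite to input, |ω| = 895.7500 rpm)

Stage 1 [13T→13T]: ω = 3583.0000×13/13 = 3583.0000 rpm, dir flips to −; running = −3583.0000
Stage 2 [17T→19T]: ω = 3583.0000×17/19 = 3205.8421 rpm, dir flips to +; running = +3205.8421
Stage 3 [19T→68T]: ω = 3205.8421×19/68 = 895.7500 rpm, dir flips to −; running = −895.7500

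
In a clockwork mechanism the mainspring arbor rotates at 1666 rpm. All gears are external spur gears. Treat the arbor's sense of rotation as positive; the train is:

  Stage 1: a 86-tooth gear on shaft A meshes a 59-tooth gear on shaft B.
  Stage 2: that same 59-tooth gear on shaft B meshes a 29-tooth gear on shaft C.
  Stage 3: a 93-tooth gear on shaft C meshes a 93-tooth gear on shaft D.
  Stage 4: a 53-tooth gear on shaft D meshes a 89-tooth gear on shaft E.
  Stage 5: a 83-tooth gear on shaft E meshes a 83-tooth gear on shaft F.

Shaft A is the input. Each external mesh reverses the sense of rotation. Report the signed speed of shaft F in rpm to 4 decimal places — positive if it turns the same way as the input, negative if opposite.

-2942.1263 rpm (opposite to input, |ω| = 2942.1263 rpm)

Stage 1 [86T→59T]: ω = 1666.0000×86/59 = 2428.4068 rpm, dir flips to −; running = −2428.4068
Stage 2 [59T→29T]: ω = 2428.4068×59/29 = 4940.5517 rpm, dir flips to +; running = +4940.5517
Stage 3 [93T→93T]: ω = 4940.5517×93/93 = 4940.5517 rpm, dir flips to −; running = −4940.5517
Stage 4 [53T→89T]: ω = 4940.5517×53/89 = 2942.1263 rpm, dir flips to +; running = +2942.1263
Stage 5 [83T→83T]: ω = 2942.1263×83/83 = 2942.1263 rpm, dir flips to −; running = −2942.1263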